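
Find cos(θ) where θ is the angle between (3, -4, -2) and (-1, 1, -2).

With u = (3, -4, -2), v = (-1, 1, -2):
u·v = 3·(-1) + (-4)·1 + (-2)·(-2) = (-3) + (-4) + 4 = -3.
|u| = √(3² + (-4)² + (-2)²) = √29, |v| = √((-1)² + 1² + (-2)²) = √6, so |u||v| = √(29·6) = √174.
cos θ = (u·v)/(|u||v|) = -3/√174 ≈ -0.2274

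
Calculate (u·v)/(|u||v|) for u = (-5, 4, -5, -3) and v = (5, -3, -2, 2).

With u = (-5, 4, -5, -3), v = (5, -3, -2, 2):
u·v = (-5)·5 + 4·(-3) + (-5)·(-2) + (-3)·2 = (-25) + (-12) + 10 + (-6) = -33.
|u| = √((-5)² + 4² + (-5)² + (-3)²) = √75, |v| = √(5² + (-3)² + (-2)² + 2²) = √42, so |u||v| = √(75·42) = √3150.
cos θ = (u·v)/(|u||v|) = -33/√3150 ≈ -0.588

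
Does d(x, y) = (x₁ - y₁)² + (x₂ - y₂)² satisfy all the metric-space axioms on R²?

No. The squared Euclidean distance fails the triangle inequality. Counterexample: x = (0, 0), y = (5, 3), z = (10, 6). d(x,z) = 10² + 6² = 136, but d(x,y) + d(y,z) = (5² + 3²) + (5² + 3²) = 34 + 34 = 68. Since 136 > 68, the triangle inequality is violated. (Note: √d, the ordinary Euclidean distance, IS a metric.)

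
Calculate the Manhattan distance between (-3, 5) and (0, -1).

Σ|x_i - y_i| = |-3 - 0| + |5 - (-1)| = 3 + 6 = 9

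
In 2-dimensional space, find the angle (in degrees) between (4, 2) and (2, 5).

With u = (4, 2), v = (2, 5):
u·v = 4·2 + 2·5 = 8 + 10 = 18.
|u| = √(4² + 2²) = √20, |v| = √(2² + 5²) = √29, so |u||v| = √(20·29) = √580.
cos θ = (u·v)/(|u||v|) = 18/√580 ≈ 0.747409
θ = arccos(0.747409) ≈ 41.63°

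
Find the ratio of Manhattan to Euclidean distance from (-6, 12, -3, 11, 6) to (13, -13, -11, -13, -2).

L1 = |-6 - 13| + |12 - (-13)| + |-3 - (-11)| + |11 - (-13)| + |6 - (-2)| = 19 + 25 + 8 + 24 + 8 = 84
L2 = √(19² + 25² + 8² + 24² + 8²) = √1690 ≈ 41.1096
L1 ≥ L2 always (equality iff movement is along one axis); L1 > L2 here.
Ratio L1/L2 = 84/√1690 ≈ 2.0433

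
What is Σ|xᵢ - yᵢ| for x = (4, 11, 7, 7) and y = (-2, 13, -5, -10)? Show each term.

Σ|x_i - y_i| = |4 - (-2)| + |11 - 13| + |7 - (-5)| + |7 - (-10)| = 6 + 2 + 12 + 17 = 37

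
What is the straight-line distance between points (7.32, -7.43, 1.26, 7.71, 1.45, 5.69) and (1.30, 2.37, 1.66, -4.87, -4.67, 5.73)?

√(Σ(x_i - y_i)²) = √((7.32 - 1.3)² + (-7.43 - 2.37)² + (1.26 - 1.66)² + (7.71 - (-4.87))² + (1.45 - (-4.67))² + (5.69 - 5.73)²)
= √(6.02² + (-9.8)² + (-0.4)² + 12.58² + 6.12² + (-0.04)²) = √(36.2404 + 96.04 + 0.16 + 158.2564 + 37.4544 + 0.0016) = √328.1528 ≈ 18.115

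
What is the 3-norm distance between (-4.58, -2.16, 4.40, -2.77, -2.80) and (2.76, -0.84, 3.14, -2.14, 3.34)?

(Σ|x_i - y_i|^3)^(1/3) = (|-4.58 - 2.76|^3 + |-2.16 - (-0.84)|^3 + |4.4 - 3.14|^3 + |-2.77 - (-2.14)|^3 + |-2.8 - 3.34|^3)^(1/3)
= (7.34^3 + 1.32^3 + 1.26^3 + 0.63^3 + 6.14^3)^(1/3) ≈ (395.4469 + 2.3 + 2.0004 + 0.25 + 231.4755)^(1/3) = (631.4728)^(1/3) ≈ 8.5793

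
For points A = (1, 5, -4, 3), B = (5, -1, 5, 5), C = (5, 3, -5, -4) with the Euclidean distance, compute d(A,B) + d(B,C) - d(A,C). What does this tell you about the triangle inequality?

d(A,B) = √(4² + 6² + 9² + 2²) = √137 ≈ 11.7047, d(B,C) = √(0² + 4² + 10² + 9²) = √197 ≈ 14.0357, d(A,C) = √(4² + 2² + 1² + 7²) = √70 ≈ 8.3666.
d(A,B) + d(B,C) - d(A,C) = 11.7047 + 14.0357 - 8.3666 = 25.7404 - 8.3666 = 17.3738 (to 4 decimal places). This is ≥ 0, so the triangle inequality holds for these points.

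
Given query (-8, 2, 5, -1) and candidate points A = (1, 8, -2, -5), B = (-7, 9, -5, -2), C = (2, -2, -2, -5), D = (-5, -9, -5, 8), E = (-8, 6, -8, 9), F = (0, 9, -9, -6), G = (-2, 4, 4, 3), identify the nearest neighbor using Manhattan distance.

Distances: d(A) = 26, d(B) = 19, d(C) = 25, d(D) = 33, d(E) = 27, d(F) = 34, d(G) = 13. Nearest: G = (-2, 4, 4, 3) with distance 13.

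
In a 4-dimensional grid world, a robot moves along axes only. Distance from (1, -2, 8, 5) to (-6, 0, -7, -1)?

Σ|x_i - y_i| = |1 - (-6)| + |-2 - 0| + |8 - (-7)| + |5 - (-1)| = 7 + 2 + 15 + 6 = 30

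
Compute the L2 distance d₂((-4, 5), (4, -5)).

√(Σ(x_i - y_i)²) = √((-4 - 4)² + (5 - (-5))²)
= √((-8)² + 10²) = √(64 + 100) = √164 ≈ 12.8062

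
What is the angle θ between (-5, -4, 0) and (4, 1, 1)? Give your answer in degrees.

With u = (-5, -4, 0), v = (4, 1, 1):
u·v = (-5)·4 + (-4)·1 + 0·1 = (-20) + (-4) + 0 = -24.
|u| = √((-5)² + (-4)² + 0²) = √41, |v| = √(4² + 1² + 1²) = √18, so |u||v| = √(41·18) = √738.
cos θ = (u·v)/(|u||v|) = -24/√738 ≈ -0.883452
θ = arccos(-0.883452) ≈ 152.06°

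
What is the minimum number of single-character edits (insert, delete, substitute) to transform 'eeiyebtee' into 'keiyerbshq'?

Let D[i][j] be the edit distance between the first i characters of 'eeiyebtee' and the first j characters of 'keiyerbshq', with D[i][0] = i, D[0][j] = j, and D[i][j] = D[i-1][j-1] if the characters match, else 1 + min(D[i-1][j], D[i][j-1], D[i-1][j-1]). Filling the table (rows: prefixes of 'eeiyebtee', columns: prefixes of 'keiyerbshq'):
     ε  k  e  i  y  e  r  b  s  h  q
  ε  0  1  2  3  4  5  6  7  8  9 10
  e  1  1  1  2  3  4  5  6  7  8  9
  e  2  2  1  2  3  3  4  5  6  7  8
  i  3  3  2  1  2  3  4  5  6  7  8
  y  4  4  3  2  1  2  3  4  5  6  7
  e  5  5  4  3  2  1  2  3  4  5  6
  b  6  6  5  4  3  2  2  2  3  4  5
  t  7  7  6  5  4  3  3  3  3  4  5
  e  8  8  7  6  5  4  4  4  4  4  5
  e  9  9  8  7  6  5  5  5  5  5  5
The bottom-right entry gives D[9][10] = 5, so no sequence of fewer than 5 edits works. Backtracking through the table gives one optimal edit sequence (5 edits):
  eeiyebtee → keiyebtee (sub e→k @1)
  keiyebtee → keiyerbtee (ins r @6)
  keiyerbtee → keiyerbsee (sub t→s @8)
  keiyerbsee → keiyerbshe (sub e→h @9)
  keiyerbshe → keiyerbshq (sub e→q @10)
Edit distance = 5.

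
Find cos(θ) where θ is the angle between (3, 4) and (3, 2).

With u = (3, 4), v = (3, 2):
u·v = 3·3 + 4·2 = 9 + 8 = 17.
|u| = √(3² + 4²) = √25, |v| = √(3² + 2²) = √13, so |u||v| = √(25·13) = √325.
cos θ = (u·v)/(|u||v|) = 17/√325 ≈ 0.943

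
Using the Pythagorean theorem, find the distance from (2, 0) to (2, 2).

√(Σ(x_i - y_i)²) = √((2 - 2)² + (0 - 2)²)
= √(0² + (-2)²) = √(0 + 4) = √4 = 2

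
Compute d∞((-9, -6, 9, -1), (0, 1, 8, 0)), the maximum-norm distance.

max(|x_i - y_i|) = max(|-9 - 0|, |-6 - 1|, |9 - 8|, |-1 - 0|) = max(9, 7, 1, 1) = 9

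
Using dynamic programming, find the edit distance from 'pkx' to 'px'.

Let D[i][j] be the edit distance between the first i characters of 'pkx' and the first j characters of 'px', with D[i][0] = i, D[0][j] = j, and D[i][j] = D[i-1][j-1] if the characters match, else 1 + min(D[i-1][j], D[i][j-1], D[i-1][j-1]). Filling the table (rows: prefixes of 'pkx', columns: prefixes of 'px'):
     ε  p  x
  ε  0  1  2
  p  1  0  1
  k  2  1  1
  x  3  2  1
The bottom-right entry gives D[3][2] = 1, so no sequence of fewer than 1 edit works. Backtracking through the table gives one optimal edit sequence (1 edit):
  pkx → px (del k @2)
Edit distance = 1.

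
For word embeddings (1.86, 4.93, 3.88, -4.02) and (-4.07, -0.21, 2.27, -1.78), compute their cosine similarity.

With u = (1.86, 4.93, 3.88, -4.02), v = (-4.07, -0.21, 2.27, -1.78):
u·v = 1.86·(-4.07) + 4.93·(-0.21) + 3.88·2.27 + (-4.02)·(-1.78) = (-7.5702) + (-1.0353) + 8.8076 + 7.1556 = 7.3577.
|u| = √(1.86² + 4.93² + 3.88² + (-4.02)²) = √(3.4596 + 24.3049 + 15.0544 + 16.1604) = √58.9793, |v| = √((-4.07)² + (-0.21)² + 2.27² + (-1.78)²) = √(16.5649 + 0.0441 + 5.1529 + 3.1684) = √24.9303.
cos θ = (u·v)/(|u||v|) = 7.3577/(√58.9793·√24.9303) ≈ 0.1919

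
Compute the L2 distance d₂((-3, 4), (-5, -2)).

√(Σ(x_i - y_i)²) = √((-3 - (-5))² + (4 - (-2))²)
= √(2² + 6²) = √(4 + 36) = √40 ≈ 6.3246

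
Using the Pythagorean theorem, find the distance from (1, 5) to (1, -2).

√(Σ(x_i - y_i)²) = √((1 - 1)² + (5 - (-2))²)
= √(0² + 7²) = √(0 + 49) = √49 = 7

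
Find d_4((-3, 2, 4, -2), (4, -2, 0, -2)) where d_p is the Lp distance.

(Σ|x_i - y_i|^4)^(1/4) = (|-3 - 4|^4 + |2 - (-2)|^4 + |4 - 0|^4 + |-2 - (-2)|^4)^(1/4)
= (7^4 + 4^4 + 4^4 + 0^4)^(1/4) = (2401 + 256 + 256 + 0)^(1/4) = (2913)^(1/4) ≈ 7.3466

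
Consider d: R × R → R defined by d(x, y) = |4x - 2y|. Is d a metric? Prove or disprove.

No. d fails symmetry: d(4, 3) = |4·4 - 2·3| = |10| = 10, but d(3, 4) = |4·3 - 2·4| = |4| = 4. Since 10 ≠ 4, d(x,y) ≠ d(y,x) in general.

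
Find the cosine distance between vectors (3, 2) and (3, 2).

With u = (3, 2), v = (3, 2):
u·v = 3·3 + 2·2 = 9 + 4 = 13.
|u| = √(3² + 2²) = √13, |v| = √(3² + 2²) = √13, so |u||v| = √(13·13) = √169 = 13.
cos θ = (u·v)/(|u||v|) = 13/13 = 1
Cosine distance = 1 - cos θ = 1 - 1 = 0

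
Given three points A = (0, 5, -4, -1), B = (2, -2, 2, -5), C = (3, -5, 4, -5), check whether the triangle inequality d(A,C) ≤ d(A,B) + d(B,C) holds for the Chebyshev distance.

d(A,B) = max(2, 7, 6, 4) = 7, d(B,C) = max(1, 3, 2, 0) = 3, d(A,C) = max(3, 10, 8, 4) = 10.
d(A,C) = 10 ≤ 7 + 3 = 10. Triangle inequality is satisfied.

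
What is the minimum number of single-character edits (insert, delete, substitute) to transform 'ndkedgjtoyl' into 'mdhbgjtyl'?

Let D[i][j] be the edit distance between the first i characters of 'ndkedgjtoyl' and the first j characters of 'mdhbgjtyl', with D[i][0] = i, D[0][j] = j, and D[i][j] = D[i-1][j-1] if the characters match, else 1 + min(D[i-1][j], D[i][j-1], D[i-1][j-1]). Filling the table (rows: prefixes of 'ndkedgjtoyl', columns: prefixes of 'mdhbgjtyl'):
     ε  m  d  h  b  g  j  t  y  l
  ε  0  1  2  3  4  5  6  7  8  9
  n  1  1  2  3  4  5  6  7  8  9
  d  2  2  1  2  3  4  5  6  7  8
  k  3  3  2  2  3  4  5  6  7  8
  e  4  4  3  3  3  4  5  6  7  8
  d  5  5  4  4  4  4  5  6  7  8
  g  6  6  5  5  5  4  5  6  7  8
  j  7  7  6  6  6  5  4  5  6  7
  t  8  8  7  7  7  6  5  4  5  6
  o  9  9  8  8  8  7  6  5  5  6
  y 10 10  9  9  9  8  7  6  5  6
  l 11 11 10 10 10  9  8  7  6  5
The bottom-right entry gives D[11][9] = 5, so no sequence of fewer than 5 edits works. Backtracking through the table gives one optimal edit sequence (5 edits):
  ndkedgjtoyl → mdkedgjtoyl (sub n→m @1)
  mdkedgjtoyl → mdedgjtoyl (del k @3)
  mdedgjtoyl → mdhdgjtoyl (sub e→h @3)
  mdhdgjtoyl → mdhbgjtoyl (sub d→b @4)
  mdhbgjtoyl → mdhbgjtyl (del o @8)
Edit distance = 5.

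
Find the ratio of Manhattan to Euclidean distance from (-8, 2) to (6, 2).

L1 = |-8 - 6| + |2 - 2| = 14 + 0 = 14
L2 = √(14² + 0²) = √196 = 14
L1 ≥ L2 always (equality iff movement is along one axis); L1 = L2 here (movement is along a single axis).
Ratio L1/L2 = 14/14 = 1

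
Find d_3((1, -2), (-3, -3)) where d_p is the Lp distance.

(Σ|x_i - y_i|^3)^(1/3) = (|1 - (-3)|^3 + |-2 - (-3)|^3)^(1/3)
= (4^3 + 1^3)^(1/3) = (64 + 1)^(1/3) = (65)^(1/3) ≈ 4.0207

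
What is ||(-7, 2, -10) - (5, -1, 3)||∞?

max(|x_i - y_i|) = max(|-7 - 5|, |2 - (-1)|, |-10 - 3|) = max(12, 3, 13) = 13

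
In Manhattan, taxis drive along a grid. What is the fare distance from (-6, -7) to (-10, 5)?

Σ|x_i - y_i| = |-6 - (-10)| + |-7 - 5| = 4 + 12 = 16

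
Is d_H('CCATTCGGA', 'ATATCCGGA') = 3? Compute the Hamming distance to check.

Differing positions: 1, 2, 5. Hamming distance = 3, so the claim is true.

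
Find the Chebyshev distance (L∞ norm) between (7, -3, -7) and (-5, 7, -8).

max(|x_i - y_i|) = max(|7 - (-5)|, |-3 - 7|, |-7 - (-8)|) = max(12, 10, 1) = 12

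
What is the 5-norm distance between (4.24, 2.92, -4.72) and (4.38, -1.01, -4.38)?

(Σ|x_i - y_i|^5)^(1/5) = (|4.24 - 4.38|^5 + |2.92 - (-1.01)|^5 + |-4.72 - (-4.38)|^5)^(1/5)
= (0.14^5 + 3.93^5 + 0.34^5)^(1/5) ≈ (0.0001 + 937.4816 + 0.0045)^(1/5) = (937.4862)^(1/5) ≈ 3.93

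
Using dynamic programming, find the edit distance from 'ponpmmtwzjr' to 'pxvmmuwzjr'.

Let D[i][j] be the edit distance between the first i characters of 'ponpmmtwzjr' and the first j characters of 'pxvmmuwzjr', with D[i][0] = i, D[0][j] = j, and D[i][j] = D[i-1][j-1] if the characters match, else 1 + min(D[i-1][j], D[i][j-1], D[i-1][j-1]). Filling the table (rows: prefixes of 'ponpmmtwzjr', columns: prefixes of 'pxvmmuwzjr'):
     ε  p  x  v  m  m  u  w  z  j  r
  ε  0  1  2  3  4  5  6  7  8  9 10
  p  1  0  1  2  3  4  5  6  7  8  9
  o  2  1  1  2  3  4  5  6  7  8  9
  n  3  2  2  2  3  4  5  6  7  8  9
  p  4  3  3  3  3  4  5  6  7  8  9
  m  5  4  4  4  3  3  4  5  6  7  8
  m  6  5  5  5  4  3  4  5  6  7  8
  t  7  6  6  6  5  4  4  5  6  7  8
  w  8  7  7  7  6  5  5  4  5  6  7
  z  9  8  8  8  7  6  6  5  4  5  6
  j 10  9  9  9  8  7  7  6  5  4  5
  r 11 10 10 10  9  8  8  7  6  5  4
The bottom-right entry gives D[11][10] = 4, so no sequence of fewer than 4 edits works. Backtracking through the table gives one optimal edit sequence (4 edits):
  ponpmmtwzjr → pnpmmtwzjr (del o @2)
  pnpmmtwzjr → pxpmmtwzjr (sub n→x @2)
  pxpmmtwzjr → pxvmmtwzjr (sub p→v @3)
  pxvmmtwzjr → pxvmmuwzjr (sub t→u @6)
Edit distance = 4.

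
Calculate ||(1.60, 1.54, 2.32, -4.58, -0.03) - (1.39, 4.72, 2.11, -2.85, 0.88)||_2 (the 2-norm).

(Σ|x_i - y_i|^2)^(1/2) = (|1.6 - 1.39|^2 + |1.54 - 4.72|^2 + |2.32 - 2.11|^2 + |-4.58 - (-2.85)|^2 + |-0.03 - 0.88|^2)^(1/2)
= (0.21^2 + 3.18^2 + 0.21^2 + 1.73^2 + 0.91^2)^(1/2) = (0.0441 + 10.1124 + 0.0441 + 2.9929 + 0.8281)^(1/2) = (14.0216)^(1/2) ≈ 3.7445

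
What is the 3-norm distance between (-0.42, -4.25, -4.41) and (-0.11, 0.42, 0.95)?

(Σ|x_i - y_i|^3)^(1/3) = (|-0.42 - (-0.11)|^3 + |-4.25 - 0.42|^3 + |-4.41 - 0.95|^3)^(1/3)
= (0.31^3 + 4.67^3 + 5.36^3)^(1/3) ≈ (0.0298 + 101.8476 + 153.9907)^(1/3) = (255.8681)^(1/3) ≈ 6.3485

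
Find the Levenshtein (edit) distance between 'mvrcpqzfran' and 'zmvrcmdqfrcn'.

Let D[i][j] be the edit distance between the first i characters of 'mvrcpqzfran' and the first j characters of 'zmvrcmdqfrcn', with D[i][0] = i, D[0][j] = j, and D[i][j] = D[i-1][j-1] if the characters match, else 1 + min(D[i-1][j], D[i][j-1], D[i-1][j-1]). Filling the table (rows: prefixes of 'mvrcpqzfran', columns: prefixes of 'zmvrcmdqfrcn'):
     ε  z  m  v  r  c  m  d  q  f  r  c  n
  ε  0  1  2  3  4  5  6  7  8  9 10 11 12
  m  1  1  1  2  3  4  5  6  7  8  9 10 11
  v  2  2  2  1  2  3  4  5  6  7  8  9 10
  r  3  3  3  2  1  2  3  4  5  6  7  8  9
  c  4  4  4  3  2  1  2  3  4  5  6  7  8
  p  5  5  5  4  3  2  2  3  4  5  6  7  8
  q  6  6  6  5  4  3  3  3  3  4  5  6  7
  z  7  6  7  6  5  4  4  4  4  4  5  6  7
  f  8  7  7  7  6  5  5  5  5  4  5  6  7
  r  9  8  8  8  7  6  6  6  6  5  4  5  6
  a 10  9  9  9  8  7  7  7  7  6  5  5  6
  n 11 10 10 10  9  8  8  8  8  7  6  6  5
The bottom-right entry gives D[11][12] = 5, so no sequence of fewer than 5 edits works. Backtracking through the table gives one optimal edit sequence (5 edits):
  mvrcpqzfran → zmvrcpqzfran (ins z @1)
  zmvrcpqzfran → zmvrcmqzfran (sub p→m @6)
  zmvrcmqzfran → zmvrcmdzfran (sub q→d @7)
  zmvrcmdzfran → zmvrcmdqfran (sub z→q @8)
  zmvrcmdqfran → zmvrcmdqfrcn (sub a→c @11)
Edit distance = 5.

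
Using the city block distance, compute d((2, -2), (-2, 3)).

Σ|x_i - y_i| = |2 - (-2)| + |-2 - 3| = 4 + 5 = 9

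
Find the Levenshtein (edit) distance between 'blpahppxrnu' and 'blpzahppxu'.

Let D[i][j] be the edit distance between the first i characters of 'blpahppxrnu' and the first j characters of 'blpzahppxu', with D[i][0] = i, D[0][j] = j, and D[i][j] = D[i-1][j-1] if the characters match, else 1 + min(D[i-1][j], D[i][j-1], D[i-1][j-1]). Filling the table (rows: prefixes of 'blpahppxrnu', columns: prefixes of 'blpzahppxu'):
     ε  b  l  p  z  a  h  p  p  x  u
  ε  0  1  2  3  4  5  6  7  8  9 10
  b  1  0  1  2  3  4  5  6  7  8  9
  l  2  1  0  1  2  3  4  5  6  7  8
  p  3  2  1  0  1  2  3  4  5  6  7
  a  4  3  2  1  1  1  2  3  4  5  6
  h  5  4  3  2  2  2  1  2  3  4  5
  p  6  5  4  3  3  3  2  1  2  3  4
  p  7  6  5  4  4  4  3  2  1  2  3
  x  8  7  6  5  5  5  4  3  2  1  2
  r  9  8  7  6  6  6  5  4  3  2  2
  n 10  9  8  7  7  7  6  5  4  3  3
  u 11 10  9  8  8  8  7  6  5  4  3
The bottom-right entry gives D[11][10] = 3, so no sequence of fewer than 3 edits works. Backtracking through the table gives one optimal edit sequence (3 edits):
  blpahppxrnu → blpzahppxrnu (ins z @4)
  blpzahppxrnu → blpzahppxnu (del r @10)
  blpzahppxnu → blpzahppxu (del n @10)
Edit distance = 3.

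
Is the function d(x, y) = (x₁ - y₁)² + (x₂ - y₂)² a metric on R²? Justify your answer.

No. The squared Euclidean distance fails the triangle inequality. Counterexample: x = (0, 0), y = (3, 5), z = (6, 10). d(x,z) = 6² + 10² = 136, but d(x,y) + d(y,z) = (3² + 5²) + (3² + 5²) = 34 + 34 = 68. Since 136 > 68, the triangle inequality is violated. (Note: √d, the ordinary Euclidean distance, IS a metric.)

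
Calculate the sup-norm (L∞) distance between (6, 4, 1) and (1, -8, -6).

max(|x_i - y_i|) = max(|6 - 1|, |4 - (-8)|, |1 - (-6)|) = max(5, 12, 7) = 12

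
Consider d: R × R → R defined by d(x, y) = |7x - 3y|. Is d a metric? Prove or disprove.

No. d fails symmetry: d(6, 8) = |7·6 - 3·8| = |18| = 18, but d(8, 6) = |7·8 - 3·6| = |38| = 38. Since 18 ≠ 38, d(x,y) ≠ d(y,x) in general.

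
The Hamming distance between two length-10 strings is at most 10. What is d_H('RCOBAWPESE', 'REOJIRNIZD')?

Differing positions: 2, 4, 5, 6, 7, 8, 9, 10. Hamming distance = 8. The maximum possible Hamming distance for length-10 strings is 10, so d_H/10 = 8/10 = 0.8.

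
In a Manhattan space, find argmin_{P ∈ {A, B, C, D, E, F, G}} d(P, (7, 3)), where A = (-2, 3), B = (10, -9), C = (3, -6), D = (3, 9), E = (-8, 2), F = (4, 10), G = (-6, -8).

Distances: d(A) = 9, d(B) = 15, d(C) = 13, d(D) = 10, d(E) = 16, d(F) = 10, d(G) = 24. Nearest: A = (-2, 3) with distance 9.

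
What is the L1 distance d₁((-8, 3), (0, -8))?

Σ|x_i - y_i| = |-8 - 0| + |3 - (-8)| = 8 + 11 = 19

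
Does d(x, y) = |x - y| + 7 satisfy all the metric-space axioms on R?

No. d fails identity of indiscernibles (specifically d(x,x) = 0): d(1, 1) = |1 - 1| + 7 = 0 + 7 = 7 ≠ 0.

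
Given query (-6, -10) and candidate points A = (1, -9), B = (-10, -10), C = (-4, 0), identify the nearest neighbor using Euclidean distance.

Distances: d(A) ≈ 7.0711, d(B) = 4, d(C) ≈ 10.198. Nearest: B = (-10, -10) with distance 4.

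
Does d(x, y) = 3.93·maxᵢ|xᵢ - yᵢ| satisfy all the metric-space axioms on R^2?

Yes. The L∞ (Chebyshev) norm induces a metric on R^2, and multiplying a metric by a positive constant 3.93 > 0 preserves all four axioms: non-negativity (3.93·||x-y|| ≥ 0), identity (3.93·||x-y|| = 0 ⟺ ||x-y|| = 0 ⟺ x = y), symmetry (||x-y|| = ||y-x||), and the triangle inequality (3.93·||x-z|| ≤ 3.93·||x-y|| + 3.93·||y-z||). So d is a metric.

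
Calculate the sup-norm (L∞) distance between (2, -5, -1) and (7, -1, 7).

max(|x_i - y_i|) = max(|2 - 7|, |-5 - (-1)|, |-1 - 7|) = max(5, 4, 8) = 8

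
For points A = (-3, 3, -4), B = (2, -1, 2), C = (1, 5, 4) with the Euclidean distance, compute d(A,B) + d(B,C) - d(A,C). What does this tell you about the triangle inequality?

d(A,B) = √(5² + 4² + 6²) = √77 ≈ 8.775, d(B,C) = √(1² + 6² + 2²) = √41 ≈ 6.4031, d(A,C) = √(4² + 2² + 8²) = √84 ≈ 9.1652.
d(A,B) + d(B,C) - d(A,C) = 8.775 + 6.4031 - 9.1652 = 15.1781 - 9.1652 = 6.0129 (to 4 decimal places). This is ≥ 0, so the triangle inequality holds for these points.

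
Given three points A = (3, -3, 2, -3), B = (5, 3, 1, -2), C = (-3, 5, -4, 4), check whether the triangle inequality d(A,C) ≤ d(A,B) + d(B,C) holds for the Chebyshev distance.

d(A,B) = max(2, 6, 1, 1) = 6, d(B,C) = max(8, 2, 5, 6) = 8, d(A,C) = max(6, 8, 6, 7) = 8.
d(A,C) = 8 ≤ 6 + 8 = 14. Triangle inequality is satisfied.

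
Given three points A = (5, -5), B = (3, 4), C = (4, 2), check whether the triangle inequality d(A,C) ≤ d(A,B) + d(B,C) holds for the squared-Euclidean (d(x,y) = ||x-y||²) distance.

d(A,B) = 2² + 9² = 85, d(B,C) = 1² + 2² = 5, d(A,C) = 1² + 7² = 50.
d(A,C) = 50 ≤ 85 + 5 = 90. Triangle inequality is satisfied.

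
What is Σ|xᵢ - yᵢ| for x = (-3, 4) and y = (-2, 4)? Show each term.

Σ|x_i - y_i| = |-3 - (-2)| + |4 - 4| = 1 + 0 = 1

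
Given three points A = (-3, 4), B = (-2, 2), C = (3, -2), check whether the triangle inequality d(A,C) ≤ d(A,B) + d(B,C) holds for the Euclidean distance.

d(A,B) = √(1² + 2²) = √5 ≈ 2.2361, d(B,C) = √(5² + 4²) = √41 ≈ 6.4031, d(A,C) = √(6² + 6²) = √72 ≈ 8.4853.
d(A,C) ≈ 8.4853 ≤ 2.2361 + 6.4031 = 8.6392. Triangle inequality is satisfied.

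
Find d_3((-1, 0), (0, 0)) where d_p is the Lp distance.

(Σ|x_i - y_i|^3)^(1/3) = (|-1 - 0|^3 + |0 - 0|^3)^(1/3)
= (1^3 + 0^3)^(1/3) = (1 + 0)^(1/3) = (1)^(1/3) = 1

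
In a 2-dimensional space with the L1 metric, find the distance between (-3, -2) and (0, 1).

Σ|x_i - y_i| = |-3 - 0| + |-2 - 1| = 3 + 3 = 6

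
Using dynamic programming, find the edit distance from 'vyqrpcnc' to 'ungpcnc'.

Let D[i][j] be the edit distance between the first i characters of 'vyqrpcnc' and the first j characters of 'ungpcnc', with D[i][0] = i, D[0][j] = j, and D[i][j] = D[i-1][j-1] if the characters match, else 1 + min(D[i-1][j], D[i][j-1], D[i-1][j-1]). Filling the table (rows: prefixes of 'vyqrpcnc', columns: prefixes of 'ungpcnc'):
     ε  u  n  g  p  c  n  c
  ε  0  1  2  3  4  5  6  7
  v  1  1  2  3  4  5  6  7
  y  2  2  2  3  4  5  6  7
  q  3  3  3  3  4  5  6  7
  r  4  4  4  4  4  5  6  7
  p  5  5  5  5  4  5  6  7
  c  6  6  6  6  5  4  5  6
  n  7  7  6  7  6  5  4  5
  c  8  8  7  7  7  6  5  4
The bottom-right entry gives D[8][7] = 4, so no sequence of fewer than 4 edits works. Backtracking through the table gives one optimal edit sequence (4 edits):
  vyqrpcnc → yqrpcnc (del v @1)
  yqrpcnc → uqrpcnc (sub y→u @1)
  uqrpcnc → unrpcnc (sub q→n @2)
  unrpcnc → ungpcnc (sub r→g @3)
Edit distance = 4.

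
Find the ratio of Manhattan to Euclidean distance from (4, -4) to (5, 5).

L1 = |4 - 5| + |-4 - 5| = 1 + 9 = 10
L2 = √(1² + 9²) = √82 ≈ 9.0554
L1 ≥ L2 always (equality iff movement is along one axis); L1 > L2 here.
Ratio L1/L2 = 10/√82 ≈ 1.1043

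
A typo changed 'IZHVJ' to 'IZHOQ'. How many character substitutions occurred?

Differing positions: 4, 5. Hamming distance = 2.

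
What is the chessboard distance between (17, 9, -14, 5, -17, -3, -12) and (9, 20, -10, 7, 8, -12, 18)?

max(|x_i - y_i|) = max(|17 - 9|, |9 - 20|, |-14 - (-10)|, |5 - 7|, |-17 - 8|, |-3 - (-12)|, |-12 - 18|) = max(8, 11, 4, 2, 25, 9, 30) = 30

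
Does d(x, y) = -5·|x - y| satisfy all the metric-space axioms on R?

No. With c = -5 < 0, d fails non-negativity: d(3, 6) = -5·|3 - 6| = -5·3 = -15 < 0.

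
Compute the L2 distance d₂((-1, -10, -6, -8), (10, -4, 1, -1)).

√(Σ(x_i - y_i)²) = √((-1 - 10)² + (-10 - (-4))² + (-6 - 1)² + (-8 - (-1))²)
= √((-11)² + (-6)² + (-7)² + (-7)²) = √(121 + 36 + 49 + 49) = √255 ≈ 15.9687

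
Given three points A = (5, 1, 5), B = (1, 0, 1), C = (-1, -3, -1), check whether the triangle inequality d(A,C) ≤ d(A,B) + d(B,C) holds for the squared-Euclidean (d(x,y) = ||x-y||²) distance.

d(A,B) = 4² + 1² + 4² = 33, d(B,C) = 2² + 3² + 2² = 17, d(A,C) = 6² + 4² + 6² = 88.
d(A,C) = 88 > 33 + 17 = 50. Triangle inequality is VIOLATED. (Squared-Euclidean is not a metric — this is a counterexample.)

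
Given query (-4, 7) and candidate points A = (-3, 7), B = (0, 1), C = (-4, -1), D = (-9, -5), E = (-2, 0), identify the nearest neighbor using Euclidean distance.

Distances: d(A) = 1, d(B) ≈ 7.2111, d(C) = 8, d(D) = 13, d(E) ≈ 7.2801. Nearest: A = (-3, 7) with distance 1.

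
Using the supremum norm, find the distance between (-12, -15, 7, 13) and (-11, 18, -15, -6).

max(|x_i - y_i|) = max(|-12 - (-11)|, |-15 - 18|, |7 - (-15)|, |13 - (-6)|) = max(1, 33, 22, 19) = 33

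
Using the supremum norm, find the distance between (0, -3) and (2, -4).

max(|x_i - y_i|) = max(|0 - 2|, |-3 - (-4)|) = max(2, 1) = 2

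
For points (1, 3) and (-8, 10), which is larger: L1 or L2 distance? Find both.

L1 = |1 - (-8)| + |3 - 10| = 9 + 7 = 16
L2 = √(9² + 7²) = √130 ≈ 11.4018
L1 ≥ L2 always (equality iff movement is along one axis); L1 > L2 here.
Ratio L1/L2 = 16/√130 ≈ 1.4033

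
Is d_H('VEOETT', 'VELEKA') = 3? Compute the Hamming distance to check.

Differing positions: 3, 5, 6. Hamming distance = 3, so the claim is true.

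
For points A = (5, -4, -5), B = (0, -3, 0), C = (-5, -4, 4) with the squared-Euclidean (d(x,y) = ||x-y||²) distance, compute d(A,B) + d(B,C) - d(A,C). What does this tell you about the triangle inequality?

d(A,B) = 5² + 1² + 5² = 51, d(B,C) = 5² + 1² + 4² = 42, d(A,C) = 10² + 0² + 9² = 181.
d(A,B) + d(B,C) - d(A,C) = 51 + 42 - 181 = 93 - 181 = -88. This is < 0, so the triangle inequality FAILS for these points (squared-Euclidean is not a metric).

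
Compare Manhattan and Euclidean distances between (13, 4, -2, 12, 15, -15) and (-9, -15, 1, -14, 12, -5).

L1 = |13 - (-9)| + |4 - (-15)| + |-2 - 1| + |12 - (-14)| + |15 - 12| + |-15 - (-5)| = 22 + 19 + 3 + 26 + 3 + 10 = 83
L2 = √(22² + 19² + 3² + 26² + 3² + 10²) = √1639 ≈ 40.4846
L1 ≥ L2 always (equality iff movement is along one axis); L1 > L2 here.
Ratio L1/L2 = 83/√1639 ≈ 2.0502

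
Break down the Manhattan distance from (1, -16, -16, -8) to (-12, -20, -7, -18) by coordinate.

Σ|x_i - y_i| = |1 - (-12)| + |-16 - (-20)| + |-16 - (-7)| + |-8 - (-18)| = 13 + 4 + 9 + 10 = 36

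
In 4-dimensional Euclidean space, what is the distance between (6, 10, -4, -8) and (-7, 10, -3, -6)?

√(Σ(x_i - y_i)²) = √((6 - (-7))² + (10 - 10)² + (-4 - (-3))² + (-8 - (-6))²)
= √(13² + 0² + (-1)² + (-2)²) = √(169 + 0 + 1 + 4) = √174 ≈ 13.1909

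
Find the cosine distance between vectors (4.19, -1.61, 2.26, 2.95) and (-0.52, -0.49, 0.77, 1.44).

With u = (4.19, -1.61, 2.26, 2.95), v = (-0.52, -0.49, 0.77, 1.44):
u·v = 4.19·(-0.52) + (-1.61)·(-0.49) + 2.26·0.77 + 2.95·1.44 = (-2.1788) + 0.7889 + 1.7402 + 4.248 = 4.5983.
|u| = √(4.19² + (-1.61)² + 2.26² + 2.95²) = √(17.5561 + 2.5921 + 5.1076 + 8.7025) = √33.9583, |v| = √((-0.52)² + (-0.49)² + 0.77² + 1.44²) = √(0.2704 + 0.2401 + 0.5929 + 2.0736) = √3.177.
cos θ = (u·v)/(|u||v|) = 4.5983/(√33.9583·√3.177) ≈ 0.4427
Cosine distance = 1 - cos θ ≈ 1 - 0.4427 = 0.5573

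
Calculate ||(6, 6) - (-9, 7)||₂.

√(Σ(x_i - y_i)²) = √((6 - (-9))² + (6 - 7)²)
= √(15² + (-1)²) = √(225 + 1) = √226 ≈ 15.0333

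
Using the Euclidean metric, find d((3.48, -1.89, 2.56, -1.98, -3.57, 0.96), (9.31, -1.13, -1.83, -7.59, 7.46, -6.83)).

√(Σ(x_i - y_i)²) = √((3.48 - 9.31)² + (-1.89 - (-1.13))² + (2.56 - (-1.83))² + (-1.98 - (-7.59))² + (-3.57 - 7.46)² + (0.96 - (-6.83))²)
= √((-5.83)² + (-0.76)² + 4.39² + 5.61² + (-11.03)² + 7.79²) = √(33.9889 + 0.5776 + 19.2721 + 31.4721 + 121.6609 + 60.6841) = √267.6557 ≈ 16.3602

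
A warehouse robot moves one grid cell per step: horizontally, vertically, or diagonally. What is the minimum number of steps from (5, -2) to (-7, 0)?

max(|x_i - y_i|) = max(|5 - (-7)|, |-2 - 0|) = max(12, 2) = 12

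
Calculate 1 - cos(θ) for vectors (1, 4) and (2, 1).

With u = (1, 4), v = (2, 1):
u·v = 1·2 + 4·1 = 2 + 4 = 6.
|u| = √(1² + 4²) = √17, |v| = √(2² + 1²) = √5, so |u||v| = √(17·5) = √85.
cos θ = (u·v)/(|u||v|) = 6/√85 ≈ 0.6508
Cosine distance = 1 - cos θ ≈ 1 - 0.6508 = 0.3492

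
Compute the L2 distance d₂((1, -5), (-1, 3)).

√(Σ(x_i - y_i)²) = √((1 - (-1))² + (-5 - 3)²)
= √(2² + (-8)²) = √(4 + 64) = √68 ≈ 8.2462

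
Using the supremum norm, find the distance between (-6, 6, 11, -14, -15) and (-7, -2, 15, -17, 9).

max(|x_i - y_i|) = max(|-6 - (-7)|, |6 - (-2)|, |11 - 15|, |-14 - (-17)|, |-15 - 9|) = max(1, 8, 4, 3, 24) = 24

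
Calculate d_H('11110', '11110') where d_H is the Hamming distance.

Differing positions: none. Hamming distance = 0.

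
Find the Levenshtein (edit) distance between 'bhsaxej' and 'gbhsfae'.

Let D[i][j] be the edit distance between the first i characters of 'bhsaxej' and the first j characters of 'gbhsfae', with D[i][0] = i, D[0][j] = j, and D[i][j] = D[i-1][j-1] if the characters match, else 1 + min(D[i-1][j], D[i][j-1], D[i-1][j-1]). Filling the table (rows: prefixes of 'bhsaxej', columns: prefixes of 'gbhsfae'):
     ε  g  b  h  s  f  a  e
  ε  0  1  2  3  4  5  6  7
  b  1  1  1  2  3  4  5  6
  h  2  2  2  1  2  3  4  5
  s  3  3  3  2  1  2  3  4
  a  4  4  4  3  2  2  2  3
  x  5  5  5  4  3  3  3  3
  e  6  6  6  5  4  4  4  3
  j  7  7  7  6  5  5  5  4
The bottom-right entry gives D[7][7] = 4, so no sequence of fewer than 4 edits works. Backtracking through the table gives one optimal edit sequence (4 edits):
  bhsaxej → gbhsaxej (ins g @1)
  gbhsaxej → gbhsfxej (sub a→f @5)
  gbhsfxej → gbhsfaej (sub x→a @6)
  gbhsfaej → gbhsfae (del j @8)
Edit distance = 4.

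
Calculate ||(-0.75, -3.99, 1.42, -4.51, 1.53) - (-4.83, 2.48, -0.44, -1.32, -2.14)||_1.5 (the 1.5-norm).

(Σ|x_i - y_i|^1.5)^(1/1.5) = (|-0.75 - (-4.83)|^1.5 + |-3.99 - 2.48|^1.5 + |1.42 - (-0.44)|^1.5 + |-4.51 - (-1.32)|^1.5 + |1.53 - (-2.14)|^1.5)^(1/1.5)
= (4.08^1.5 + 6.47^1.5 + 1.86^1.5 + 3.19^1.5 + 3.67^1.5)^(1/1.5) ≈ (8.2412 + 16.4572 + 2.5367 + 5.6975 + 7.0307)^(1/1.5) = (39.9633)^(1/1.5) ≈ 11.6889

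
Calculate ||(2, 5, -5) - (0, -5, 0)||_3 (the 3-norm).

(Σ|x_i - y_i|^3)^(1/3) = (|2 - 0|^3 + |5 - (-5)|^3 + |-5 - 0|^3)^(1/3)
= (2^3 + 10^3 + 5^3)^(1/3) = (8 + 1000 + 125)^(1/3) = (1133)^(1/3) ≈ 10.425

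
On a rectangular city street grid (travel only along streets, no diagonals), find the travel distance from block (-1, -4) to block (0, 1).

Σ|x_i - y_i| = |-1 - 0| + |-4 - 1| = 1 + 5 = 6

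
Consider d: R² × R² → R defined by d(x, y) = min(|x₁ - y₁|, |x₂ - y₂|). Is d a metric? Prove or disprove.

No. d fails identity of indiscernibles: take x = (0, 0) and y = (0, 4). Then d(x,y) = min(|0 - 0|, |0 - 4|) = min(0, 4) = 0, yet x ≠ y.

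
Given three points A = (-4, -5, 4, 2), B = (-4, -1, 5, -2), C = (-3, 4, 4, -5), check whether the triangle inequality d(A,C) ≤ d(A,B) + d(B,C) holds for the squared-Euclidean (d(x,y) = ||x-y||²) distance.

d(A,B) = 0² + 4² + 1² + 4² = 33, d(B,C) = 1² + 5² + 1² + 3² = 36, d(A,C) = 1² + 9² + 0² + 7² = 131.
d(A,C) = 131 > 33 + 36 = 69. Triangle inequality is VIOLATED. (Squared-Euclidean is not a metric — this is a counterexample.)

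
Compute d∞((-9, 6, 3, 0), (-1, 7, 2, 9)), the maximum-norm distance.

max(|x_i - y_i|) = max(|-9 - (-1)|, |6 - 7|, |3 - 2|, |0 - 9|) = max(8, 1, 1, 9) = 9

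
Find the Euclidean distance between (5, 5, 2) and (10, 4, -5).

√(Σ(x_i - y_i)²) = √((5 - 10)² + (5 - 4)² + (2 - (-5))²)
= √((-5)² + 1² + 7²) = √(25 + 1 + 49) = √75 ≈ 8.6603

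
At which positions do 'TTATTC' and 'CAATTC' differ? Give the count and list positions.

Differing positions: 1, 2. Hamming distance = 2.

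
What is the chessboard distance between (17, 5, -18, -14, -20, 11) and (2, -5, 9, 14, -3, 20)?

max(|x_i - y_i|) = max(|17 - 2|, |5 - (-5)|, |-18 - 9|, |-14 - 14|, |-20 - (-3)|, |11 - 20|) = max(15, 10, 27, 28, 17, 9) = 28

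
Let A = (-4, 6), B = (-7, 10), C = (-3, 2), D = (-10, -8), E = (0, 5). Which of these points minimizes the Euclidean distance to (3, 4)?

Distances: d(A) ≈ 7.2801, d(B) ≈ 11.6619, d(C) ≈ 6.3246, d(D) ≈ 17.6918, d(E) ≈ 3.1623. Nearest: E = (0, 5) with distance 3.1623.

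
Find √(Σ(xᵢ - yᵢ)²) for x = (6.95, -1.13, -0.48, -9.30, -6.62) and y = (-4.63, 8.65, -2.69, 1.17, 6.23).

√(Σ(x_i - y_i)²) = √((6.95 - (-4.63))² + (-1.13 - 8.65)² + (-0.48 - (-2.69))² + (-9.3 - 1.17)² + (-6.62 - 6.23)²)
= √(11.58² + (-9.78)² + 2.21² + (-10.47)² + (-12.85)²) = √(134.0964 + 95.6484 + 4.8841 + 109.6209 + 165.1225) = √509.3723 ≈ 22.5693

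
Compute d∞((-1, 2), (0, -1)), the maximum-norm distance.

max(|x_i - y_i|) = max(|-1 - 0|, |2 - (-1)|) = max(1, 3) = 3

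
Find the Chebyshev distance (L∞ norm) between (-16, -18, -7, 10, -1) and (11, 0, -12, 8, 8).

max(|x_i - y_i|) = max(|-16 - 11|, |-18 - 0|, |-7 - (-12)|, |10 - 8|, |-1 - 8|) = max(27, 18, 5, 2, 9) = 27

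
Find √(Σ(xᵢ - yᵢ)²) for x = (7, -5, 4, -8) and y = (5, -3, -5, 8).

√(Σ(x_i - y_i)²) = √((7 - 5)² + (-5 - (-3))² + (4 - (-5))² + (-8 - 8)²)
= √(2² + (-2)² + 9² + (-16)²) = √(4 + 4 + 81 + 256) = √345 ≈ 18.5742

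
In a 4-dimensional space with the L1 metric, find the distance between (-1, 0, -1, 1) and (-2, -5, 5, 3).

Σ|x_i - y_i| = |-1 - (-2)| + |0 - (-5)| + |-1 - 5| + |1 - 3| = 1 + 5 + 6 + 2 = 14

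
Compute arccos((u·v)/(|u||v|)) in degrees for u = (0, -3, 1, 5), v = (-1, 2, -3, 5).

With u = (0, -3, 1, 5), v = (-1, 2, -3, 5):
u·v = 0·(-1) + (-3)·2 + 1·(-3) + 5·5 = 0 + (-6) + (-3) + 25 = 16.
|u| = √(0² + (-3)² + 1² + 5²) = √35, |v| = √((-1)² + 2² + (-3)² + 5²) = √39, so |u||v| = √(35·39) = √1365.
cos θ = (u·v)/(|u||v|) = 16/√1365 ≈ 0.433066
θ = arccos(0.433066) ≈ 64.34°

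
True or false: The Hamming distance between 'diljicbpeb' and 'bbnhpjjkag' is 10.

Differing positions: 1, 2, 3, 4, 5, 6, 7, 8, 9, 10. Hamming distance = 10, so the claim is true.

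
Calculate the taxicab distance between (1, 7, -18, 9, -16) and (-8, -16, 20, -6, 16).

Σ|x_i - y_i| = |1 - (-8)| + |7 - (-16)| + |-18 - 20| + |9 - (-6)| + |-16 - 16| = 9 + 23 + 38 + 15 + 32 = 117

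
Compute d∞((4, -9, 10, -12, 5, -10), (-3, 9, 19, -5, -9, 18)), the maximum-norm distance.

max(|x_i - y_i|) = max(|4 - (-3)|, |-9 - 9|, |10 - 19|, |-12 - (-5)|, |5 - (-9)|, |-10 - 18|) = max(7, 18, 9, 7, 14, 28) = 28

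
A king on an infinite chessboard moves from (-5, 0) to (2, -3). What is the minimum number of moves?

max(|x_i - y_i|) = max(|-5 - 2|, |0 - (-3)|) = max(7, 3) = 7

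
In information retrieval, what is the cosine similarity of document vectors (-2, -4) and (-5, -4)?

With u = (-2, -4), v = (-5, -4):
u·v = (-2)·(-5) + (-4)·(-4) = 10 + 16 = 26.
|u| = √((-2)² + (-4)²) = √20, |v| = √((-5)² + (-4)²) = √41, so |u||v| = √(20·41) = √820.
cos θ = (u·v)/(|u||v|) = 26/√820 ≈ 0.908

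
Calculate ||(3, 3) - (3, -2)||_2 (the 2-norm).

(Σ|x_i - y_i|^2)^(1/2) = (|3 - 3|^2 + |3 - (-2)|^2)^(1/2)
= (0^2 + 5^2)^(1/2) = (0 + 25)^(1/2) = (25)^(1/2) = 5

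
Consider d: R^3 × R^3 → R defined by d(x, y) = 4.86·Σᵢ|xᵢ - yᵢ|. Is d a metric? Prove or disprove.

Yes. The L1 (Manhattan) norm induces a metric on R^3, and multiplying a metric by a positive constant 4.86 > 0 preserves all four axioms: non-negativity (4.86·||x-y|| ≥ 0), identity (4.86·||x-y|| = 0 ⟺ ||x-y|| = 0 ⟺ x = y), symmetry (||x-y|| = ||y-x||), and the triangle inequality (4.86·||x-z|| ≤ 4.86·||x-y|| + 4.86·||y-z||). So d is a metric.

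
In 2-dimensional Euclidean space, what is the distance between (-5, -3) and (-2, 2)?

√(Σ(x_i - y_i)²) = √((-5 - (-2))² + (-3 - 2)²)
= √((-3)² + (-5)²) = √(9 + 25) = √34 ≈ 5.831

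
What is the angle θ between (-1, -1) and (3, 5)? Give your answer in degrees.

With u = (-1, -1), v = (3, 5):
u·v = (-1)·3 + (-1)·5 = (-3) + (-5) = -8.
|u| = √((-1)² + (-1)²) = √2, |v| = √(3² + 5²) = √34, so |u||v| = √(2·34) = √68.
cos θ = (u·v)/(|u||v|) = -8/√68 ≈ -0.970143
θ = arccos(-0.970143) ≈ 165.96°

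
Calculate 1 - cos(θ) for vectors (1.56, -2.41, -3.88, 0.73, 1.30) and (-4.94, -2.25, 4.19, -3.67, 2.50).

With u = (1.56, -2.41, -3.88, 0.73, 1.30), v = (-4.94, -2.25, 4.19, -3.67, 2.50):
u·v = 1.56·(-4.94) + (-2.41)·(-2.25) + (-3.88)·4.19 + 0.73·(-3.67) + 1.3·2.5 = (-7.7064) + 5.4225 + (-16.2572) + (-2.6791) + 3.25 = -17.9702.
|u| = √(1.56² + (-2.41)² + (-3.88)² + 0.73² + 1.3²) = √(2.4336 + 5.8081 + 15.0544 + 0.5329 + 1.69) = √25.519, |v| = √((-4.94)² + (-2.25)² + 4.19² + (-3.67)² + 2.5²) = √(24.4036 + 5.0625 + 17.5561 + 13.4689 + 6.25) = √66.7411.
cos θ = (u·v)/(|u||v|) = -17.9702/(√25.519·√66.7411) ≈ -0.4354
Cosine distance = 1 - cos θ ≈ 1 - (-0.4354) = 1.4354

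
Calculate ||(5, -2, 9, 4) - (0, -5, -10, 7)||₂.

√(Σ(x_i - y_i)²) = √((5 - 0)² + (-2 - (-5))² + (9 - (-10))² + (4 - 7)²)
= √(5² + 3² + 19² + (-3)²) = √(25 + 9 + 361 + 9) = √404 ≈ 20.0998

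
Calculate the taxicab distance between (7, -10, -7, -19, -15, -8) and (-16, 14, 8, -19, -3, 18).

Σ|x_i - y_i| = |7 - (-16)| + |-10 - 14| + |-7 - 8| + |-19 - (-19)| + |-15 - (-3)| + |-8 - 18| = 23 + 24 + 15 + 0 + 12 + 26 = 100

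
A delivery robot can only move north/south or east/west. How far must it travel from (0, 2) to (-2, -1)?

Σ|x_i - y_i| = |0 - (-2)| + |2 - (-1)| = 2 + 3 = 5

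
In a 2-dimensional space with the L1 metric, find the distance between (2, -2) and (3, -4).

Σ|x_i - y_i| = |2 - 3| + |-2 - (-4)| = 1 + 2 = 3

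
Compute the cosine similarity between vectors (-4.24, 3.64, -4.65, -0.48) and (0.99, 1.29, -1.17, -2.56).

With u = (-4.24, 3.64, -4.65, -0.48), v = (0.99, 1.29, -1.17, -2.56):
u·v = (-4.24)·0.99 + 3.64·1.29 + (-4.65)·(-1.17) + (-0.48)·(-2.56) = (-4.1976) + 4.6956 + 5.4405 + 1.2288 = 7.1673.
|u| = √((-4.24)² + 3.64² + (-4.65)² + (-0.48)²) = √(17.9776 + 13.2496 + 21.6225 + 0.2304) = √53.0801, |v| = √(0.99² + 1.29² + (-1.17)² + (-2.56)²) = √(0.9801 + 1.6641 + 1.3689 + 6.5536) = √10.5667.
cos θ = (u·v)/(|u||v|) = 7.1673/(√53.0801·√10.5667) ≈ 0.3026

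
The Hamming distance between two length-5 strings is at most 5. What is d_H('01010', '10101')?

Differing positions: 1, 2, 3, 4, 5. Hamming distance = 5. The maximum possible Hamming distance for length-5 strings is 5, so d_H/5 = 5/5 = 1.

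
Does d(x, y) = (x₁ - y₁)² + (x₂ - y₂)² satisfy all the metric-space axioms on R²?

No. The squared Euclidean distance fails the triangle inequality. Counterexample: x = (0, 0), y = (4, 4), z = (8, 8). d(x,z) = 8² + 8² = 128, but d(x,y) + d(y,z) = (4² + 4²) + (4² + 4²) = 32 + 32 = 64. Since 128 > 64, the triangle inequality is violated. (Note: √d, the ordinary Euclidean distance, IS a metric.)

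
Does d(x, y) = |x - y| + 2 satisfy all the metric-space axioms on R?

No. d fails identity of indiscernibles (specifically d(x,x) = 0): d(5, 5) = |5 - 5| + 2 = 0 + 2 = 2 ≠ 0.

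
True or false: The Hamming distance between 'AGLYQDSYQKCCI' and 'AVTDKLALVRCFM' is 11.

Differing positions: 2, 3, 4, 5, 6, 7, 8, 9, 10, 12, 13. Hamming distance = 11, so the claim is true.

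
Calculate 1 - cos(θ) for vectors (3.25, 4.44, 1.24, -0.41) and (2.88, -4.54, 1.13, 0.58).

With u = (3.25, 4.44, 1.24, -0.41), v = (2.88, -4.54, 1.13, 0.58):
u·v = 3.25·2.88 + 4.44·(-4.54) + 1.24·1.13 + (-0.41)·0.58 = 9.36 + (-20.1576) + 1.4012 + (-0.2378) = -9.6342.
|u| = √(3.25² + 4.44² + 1.24² + (-0.41)²) = √(10.5625 + 19.7136 + 1.5376 + 0.1681) = √31.9818, |v| = √(2.88² + (-4.54)² + 1.13² + 0.58²) = √(8.2944 + 20.6116 + 1.2769 + 0.3364) = √30.5193.
cos θ = (u·v)/(|u||v|) = -9.6342/(√31.9818·√30.5193) ≈ -0.3084
Cosine distance = 1 - cos θ ≈ 1 - (-0.3084) = 1.3084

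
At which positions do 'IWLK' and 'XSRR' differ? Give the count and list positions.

Differing positions: 1, 2, 3, 4. Hamming distance = 4.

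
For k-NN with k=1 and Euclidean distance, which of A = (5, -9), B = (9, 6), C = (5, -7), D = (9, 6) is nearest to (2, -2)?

Distances: d(A) ≈ 7.6158, d(B) ≈ 10.6301, d(C) ≈ 5.831, d(D) ≈ 10.6301. Nearest: C = (5, -7) with distance 5.831.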